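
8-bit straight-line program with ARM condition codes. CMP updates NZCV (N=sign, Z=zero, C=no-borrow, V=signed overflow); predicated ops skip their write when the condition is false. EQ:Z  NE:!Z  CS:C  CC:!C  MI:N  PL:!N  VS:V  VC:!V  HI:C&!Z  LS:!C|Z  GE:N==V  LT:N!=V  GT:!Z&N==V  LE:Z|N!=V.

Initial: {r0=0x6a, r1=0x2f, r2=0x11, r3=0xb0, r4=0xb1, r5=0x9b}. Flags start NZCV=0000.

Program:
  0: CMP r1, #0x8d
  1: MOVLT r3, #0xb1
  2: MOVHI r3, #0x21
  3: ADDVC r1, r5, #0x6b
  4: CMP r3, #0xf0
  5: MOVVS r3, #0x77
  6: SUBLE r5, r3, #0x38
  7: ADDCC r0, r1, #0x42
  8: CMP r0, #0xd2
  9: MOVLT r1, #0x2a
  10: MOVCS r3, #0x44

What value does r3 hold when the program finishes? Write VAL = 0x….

VAL = 0xb0

0: ✓ CMP  NZCV=1001
1: · MOVLT
2: · MOVHI
3: · ADDVC
4: ✓ CMP  NZCV=1000
5: · MOVVS
6: ✓ SUBLE  r5←0x78
7: ✓ ADDCC  r0←0x71
8: ✓ CMP  NZCV=1001
9: · MOVLT
10: · MOVCS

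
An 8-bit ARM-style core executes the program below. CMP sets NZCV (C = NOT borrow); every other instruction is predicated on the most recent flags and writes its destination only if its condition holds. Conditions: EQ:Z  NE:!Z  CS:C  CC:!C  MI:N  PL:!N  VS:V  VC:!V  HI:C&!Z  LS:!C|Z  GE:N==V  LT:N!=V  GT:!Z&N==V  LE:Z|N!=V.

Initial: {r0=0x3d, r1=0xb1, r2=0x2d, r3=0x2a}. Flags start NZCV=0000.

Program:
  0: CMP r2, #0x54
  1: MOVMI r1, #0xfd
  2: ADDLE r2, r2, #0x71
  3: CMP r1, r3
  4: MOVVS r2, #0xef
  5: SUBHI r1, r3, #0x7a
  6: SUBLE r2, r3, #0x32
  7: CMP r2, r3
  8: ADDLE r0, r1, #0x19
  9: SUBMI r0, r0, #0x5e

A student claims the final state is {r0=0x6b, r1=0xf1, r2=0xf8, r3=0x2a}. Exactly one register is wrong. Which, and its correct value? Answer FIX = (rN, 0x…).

FIX = (r1, 0xb0)

0: ✓ CMP  NZCV=1000
1: ✓ MOVMI  r1←0xfd
2: ✓ ADDLE  r2←0x9e
3: ✓ CMP  NZCV=1010
4: · MOVVS
5: ✓ SUBHI  r1←0xb0
6: ✓ SUBLE  r2←0xf8
7: ✓ CMP  NZCV=1010
8: ✓ ADDLE  r0←0xc9
9: ✓ SUBMI  r0←0x6b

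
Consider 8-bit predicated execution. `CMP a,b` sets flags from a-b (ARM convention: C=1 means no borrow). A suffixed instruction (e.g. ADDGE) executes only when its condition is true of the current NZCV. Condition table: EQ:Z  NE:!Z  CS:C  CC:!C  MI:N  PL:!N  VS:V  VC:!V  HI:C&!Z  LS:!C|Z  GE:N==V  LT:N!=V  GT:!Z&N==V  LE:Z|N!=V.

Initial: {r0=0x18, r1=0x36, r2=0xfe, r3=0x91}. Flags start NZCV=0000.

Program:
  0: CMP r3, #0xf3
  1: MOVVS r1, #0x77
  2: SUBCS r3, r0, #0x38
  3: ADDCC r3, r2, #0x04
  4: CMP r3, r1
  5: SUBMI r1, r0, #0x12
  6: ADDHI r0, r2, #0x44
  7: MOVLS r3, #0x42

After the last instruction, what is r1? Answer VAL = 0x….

VAL = 0x06

[0] flags=1000 → (cmp)
[1] flags=1000 VS?F → skip
[2] flags=1000 CS?F → skip
[3] flags=1000 CC?T → r3=0x02
[4] flags=1000 → (cmp)
[5] flags=1000 MI?T → r1=0x06
[6] flags=1000 HI?F → skip
[7] flags=1000 LS?T → r3=0x42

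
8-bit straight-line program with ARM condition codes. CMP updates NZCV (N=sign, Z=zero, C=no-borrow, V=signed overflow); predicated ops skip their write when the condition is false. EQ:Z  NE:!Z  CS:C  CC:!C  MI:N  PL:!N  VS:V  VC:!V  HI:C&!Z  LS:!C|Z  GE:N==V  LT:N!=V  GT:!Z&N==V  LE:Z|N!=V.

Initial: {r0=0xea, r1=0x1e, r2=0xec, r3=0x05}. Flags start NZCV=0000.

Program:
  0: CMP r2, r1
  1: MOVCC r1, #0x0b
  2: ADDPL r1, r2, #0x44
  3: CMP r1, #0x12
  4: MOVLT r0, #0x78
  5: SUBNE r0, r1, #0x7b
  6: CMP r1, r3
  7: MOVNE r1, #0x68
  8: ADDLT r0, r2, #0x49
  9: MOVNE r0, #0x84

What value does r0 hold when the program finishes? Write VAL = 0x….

[0] flags=1010 → (cmp)
[1] flags=1010 CC?F → skip
[2] flags=1010 PL?F → skip
[3] flags=0010 → (cmp)
[4] flags=0010 LT?F → skip
[5] flags=0010 NE?T → r0=0xa3
[6] flags=0010 → (cmp)
[7] flags=0010 NE?T → r1=0x68
[8] flags=0010 LT?F → skip
[9] flags=0010 NE?T → r0=0x84

VAL = 0x84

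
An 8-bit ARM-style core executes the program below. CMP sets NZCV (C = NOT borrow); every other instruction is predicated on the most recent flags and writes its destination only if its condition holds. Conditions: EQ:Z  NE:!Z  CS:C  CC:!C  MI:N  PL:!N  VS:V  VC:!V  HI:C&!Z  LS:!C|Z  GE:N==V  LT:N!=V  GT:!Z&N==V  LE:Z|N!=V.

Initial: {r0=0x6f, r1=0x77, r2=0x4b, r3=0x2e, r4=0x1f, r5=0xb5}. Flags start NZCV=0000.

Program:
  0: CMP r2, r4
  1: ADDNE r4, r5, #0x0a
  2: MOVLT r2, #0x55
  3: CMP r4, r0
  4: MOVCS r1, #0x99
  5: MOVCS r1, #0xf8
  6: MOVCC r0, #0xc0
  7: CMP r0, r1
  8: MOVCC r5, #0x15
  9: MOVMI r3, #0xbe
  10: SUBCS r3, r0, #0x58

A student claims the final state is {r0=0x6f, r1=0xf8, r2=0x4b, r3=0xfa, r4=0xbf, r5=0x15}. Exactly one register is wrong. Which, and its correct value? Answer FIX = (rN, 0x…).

FIX = (r3, 0x2e)

0: ✓ CMP  NZCV=0010
1: ✓ ADDNE  r4←0xbf
2: · MOVLT
3: ✓ CMP  NZCV=0011
4: ✓ MOVCS  r1←0x99
5: ✓ MOVCS  r1←0xf8
6: · MOVCC
7: ✓ CMP  NZCV=0000
8: ✓ MOVCC  r5←0x15
9: · MOVMI
10: · SUBCS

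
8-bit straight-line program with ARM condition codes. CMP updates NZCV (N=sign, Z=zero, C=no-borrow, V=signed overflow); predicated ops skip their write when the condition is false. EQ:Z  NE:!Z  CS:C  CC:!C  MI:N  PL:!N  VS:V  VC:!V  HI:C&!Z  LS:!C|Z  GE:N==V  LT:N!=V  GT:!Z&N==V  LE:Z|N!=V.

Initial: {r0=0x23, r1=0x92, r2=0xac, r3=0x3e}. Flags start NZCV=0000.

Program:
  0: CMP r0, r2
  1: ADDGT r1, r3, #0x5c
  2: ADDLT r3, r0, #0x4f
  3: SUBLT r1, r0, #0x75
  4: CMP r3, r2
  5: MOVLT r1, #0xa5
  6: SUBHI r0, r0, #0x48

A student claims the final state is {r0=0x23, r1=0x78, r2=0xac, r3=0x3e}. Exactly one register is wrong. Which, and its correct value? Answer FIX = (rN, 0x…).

0: ✓ CMP  NZCV=0000
1: ✓ ADDGT  r1←0x9a
2: · ADDLT
3: · SUBLT
4: ✓ CMP  NZCV=1001
5: · MOVLT
6: · SUBHI

FIX = (r1, 0x9a)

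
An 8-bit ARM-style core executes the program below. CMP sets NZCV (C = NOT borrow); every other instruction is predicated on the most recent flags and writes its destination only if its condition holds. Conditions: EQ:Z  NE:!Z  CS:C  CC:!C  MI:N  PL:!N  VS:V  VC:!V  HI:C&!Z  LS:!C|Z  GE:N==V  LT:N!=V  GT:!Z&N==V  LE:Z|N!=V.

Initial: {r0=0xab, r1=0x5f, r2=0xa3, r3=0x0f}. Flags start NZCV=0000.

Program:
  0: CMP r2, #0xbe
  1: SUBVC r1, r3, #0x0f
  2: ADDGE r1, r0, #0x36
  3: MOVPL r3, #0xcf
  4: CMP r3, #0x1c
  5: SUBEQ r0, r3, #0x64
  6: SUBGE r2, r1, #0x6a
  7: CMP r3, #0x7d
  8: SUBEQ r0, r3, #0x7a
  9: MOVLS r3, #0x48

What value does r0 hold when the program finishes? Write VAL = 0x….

[0] flags=1000 → (cmp)
[1] flags=1000 VC?T → r1=0x00
[2] flags=1000 GE?F → skip
[3] flags=1000 PL?F → skip
[4] flags=1000 → (cmp)
[5] flags=1000 EQ?F → skip
[6] flags=1000 GE?F → skip
[7] flags=1000 → (cmp)
[8] flags=1000 EQ?F → skip
[9] flags=1000 LS?T → r3=0x48

VAL = 0xab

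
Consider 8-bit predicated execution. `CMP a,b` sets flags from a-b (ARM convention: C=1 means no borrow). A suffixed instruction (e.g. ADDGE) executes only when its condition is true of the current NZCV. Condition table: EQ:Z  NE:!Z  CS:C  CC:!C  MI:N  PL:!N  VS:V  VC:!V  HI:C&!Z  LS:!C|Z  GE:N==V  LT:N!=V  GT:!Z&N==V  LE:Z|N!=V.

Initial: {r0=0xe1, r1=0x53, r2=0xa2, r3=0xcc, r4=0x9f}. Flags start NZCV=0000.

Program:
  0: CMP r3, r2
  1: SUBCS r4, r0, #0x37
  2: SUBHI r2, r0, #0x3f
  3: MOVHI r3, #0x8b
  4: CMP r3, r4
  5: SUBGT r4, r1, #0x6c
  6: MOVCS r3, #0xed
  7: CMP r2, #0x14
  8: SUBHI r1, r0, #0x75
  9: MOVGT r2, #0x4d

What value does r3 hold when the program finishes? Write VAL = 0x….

VAL = 0x8b

0: ✓ CMP  NZCV=0010
1: ✓ SUBCS  r4←0xaa
2: ✓ SUBHI  r2←0xa2
3: ✓ MOVHI  r3←0x8b
4: ✓ CMP  NZCV=1000
5: · SUBGT
6: · MOVCS
7: ✓ CMP  NZCV=1010
8: ✓ SUBHI  r1←0x6c
9: · MOVGT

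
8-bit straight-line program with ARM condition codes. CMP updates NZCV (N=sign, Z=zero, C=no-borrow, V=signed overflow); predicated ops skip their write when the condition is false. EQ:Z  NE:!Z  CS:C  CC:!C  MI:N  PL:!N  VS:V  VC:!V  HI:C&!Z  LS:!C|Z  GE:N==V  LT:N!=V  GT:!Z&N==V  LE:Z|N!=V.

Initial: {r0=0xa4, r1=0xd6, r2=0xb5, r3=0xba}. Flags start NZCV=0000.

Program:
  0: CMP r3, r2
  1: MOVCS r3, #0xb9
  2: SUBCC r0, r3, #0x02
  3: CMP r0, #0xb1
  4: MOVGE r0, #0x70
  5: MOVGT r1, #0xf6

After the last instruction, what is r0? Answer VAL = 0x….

VAL = 0xa4

0: ✓ CMP  NZCV=0010
1: ✓ MOVCS  r3←0xb9
2: · SUBCC
3: ✓ CMP  NZCV=1000
4: · MOVGE
5: · MOVGT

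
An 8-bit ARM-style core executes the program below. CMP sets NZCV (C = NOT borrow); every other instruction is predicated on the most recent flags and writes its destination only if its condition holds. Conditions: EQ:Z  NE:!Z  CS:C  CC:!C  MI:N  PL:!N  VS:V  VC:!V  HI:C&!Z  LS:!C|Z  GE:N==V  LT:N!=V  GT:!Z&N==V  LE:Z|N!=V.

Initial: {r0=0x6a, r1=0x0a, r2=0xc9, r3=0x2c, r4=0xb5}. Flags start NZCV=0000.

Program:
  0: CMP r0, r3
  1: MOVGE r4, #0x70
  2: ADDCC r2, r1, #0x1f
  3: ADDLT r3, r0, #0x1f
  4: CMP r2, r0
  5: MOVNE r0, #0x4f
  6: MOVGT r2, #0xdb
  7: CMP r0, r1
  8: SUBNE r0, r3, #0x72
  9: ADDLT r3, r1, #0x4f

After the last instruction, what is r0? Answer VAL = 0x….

[0] flags=0010 → (cmp)
[1] flags=0010 GE?T → r4=0x70
[2] flags=0010 CC?F → skip
[3] flags=0010 LT?F → skip
[4] flags=0011 → (cmp)
[5] flags=0011 NE?T → r0=0x4f
[6] flags=0011 GT?F → skip
[7] flags=0010 → (cmp)
[8] flags=0010 NE?T → r0=0xba
[9] flags=0010 LT?F → skip

VAL = 0xba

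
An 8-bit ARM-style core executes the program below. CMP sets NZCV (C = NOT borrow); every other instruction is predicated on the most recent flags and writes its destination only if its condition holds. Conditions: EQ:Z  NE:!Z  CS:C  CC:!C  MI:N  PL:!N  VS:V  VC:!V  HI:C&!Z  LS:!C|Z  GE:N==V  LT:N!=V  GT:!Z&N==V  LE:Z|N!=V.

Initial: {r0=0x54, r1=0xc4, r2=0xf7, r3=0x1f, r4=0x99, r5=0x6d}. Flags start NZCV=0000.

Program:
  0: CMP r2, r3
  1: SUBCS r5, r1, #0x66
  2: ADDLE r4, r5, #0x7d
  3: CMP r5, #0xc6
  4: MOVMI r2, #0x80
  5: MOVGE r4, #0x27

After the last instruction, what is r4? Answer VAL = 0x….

VAL = 0x27

[0] flags=1010 → (cmp)
[1] flags=1010 CS?T → r5=0x5e
[2] flags=1010 LE?T → r4=0xdb
[3] flags=1001 → (cmp)
[4] flags=1001 MI?T → r2=0x80
[5] flags=1001 GE?T → r4=0x27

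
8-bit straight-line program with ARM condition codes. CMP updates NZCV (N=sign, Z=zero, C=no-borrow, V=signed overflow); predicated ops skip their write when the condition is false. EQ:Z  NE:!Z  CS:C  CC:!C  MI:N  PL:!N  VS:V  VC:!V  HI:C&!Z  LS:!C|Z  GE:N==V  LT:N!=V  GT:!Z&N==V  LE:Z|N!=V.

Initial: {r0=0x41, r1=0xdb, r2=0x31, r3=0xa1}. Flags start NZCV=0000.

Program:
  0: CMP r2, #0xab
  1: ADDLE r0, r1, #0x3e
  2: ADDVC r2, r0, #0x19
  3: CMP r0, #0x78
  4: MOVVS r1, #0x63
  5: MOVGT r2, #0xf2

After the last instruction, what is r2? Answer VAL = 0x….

VAL = 0x31

[0] flags=1001 → (cmp)
[1] flags=1001 LE?F → skip
[2] flags=1001 VC?F → skip
[3] flags=1000 → (cmp)
[4] flags=1000 VS?F → skip
[5] flags=1000 GT?F → skip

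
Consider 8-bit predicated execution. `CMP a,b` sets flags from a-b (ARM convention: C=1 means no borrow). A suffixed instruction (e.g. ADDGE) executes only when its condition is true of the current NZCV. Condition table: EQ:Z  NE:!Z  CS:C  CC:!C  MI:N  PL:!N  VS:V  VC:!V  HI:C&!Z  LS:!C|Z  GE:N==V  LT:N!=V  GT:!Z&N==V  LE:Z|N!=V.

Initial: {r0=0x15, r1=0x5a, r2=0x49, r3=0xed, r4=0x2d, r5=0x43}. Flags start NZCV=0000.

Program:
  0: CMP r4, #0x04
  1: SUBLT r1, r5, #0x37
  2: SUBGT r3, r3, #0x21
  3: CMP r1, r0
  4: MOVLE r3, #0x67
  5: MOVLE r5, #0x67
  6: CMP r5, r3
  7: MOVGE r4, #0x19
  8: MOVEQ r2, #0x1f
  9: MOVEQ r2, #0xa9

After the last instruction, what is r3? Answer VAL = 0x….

VAL = 0xcc

[0] flags=0010 → (cmp)
[1] flags=0010 LT?F → skip
[2] flags=0010 GT?T → r3=0xcc
[3] flags=0010 → (cmp)
[4] flags=0010 LE?F → skip
[5] flags=0010 LE?F → skip
[6] flags=0000 → (cmp)
[7] flags=0000 GE?T → r4=0x19
[8] flags=0000 EQ?F → skip
[9] flags=0000 EQ?F → skip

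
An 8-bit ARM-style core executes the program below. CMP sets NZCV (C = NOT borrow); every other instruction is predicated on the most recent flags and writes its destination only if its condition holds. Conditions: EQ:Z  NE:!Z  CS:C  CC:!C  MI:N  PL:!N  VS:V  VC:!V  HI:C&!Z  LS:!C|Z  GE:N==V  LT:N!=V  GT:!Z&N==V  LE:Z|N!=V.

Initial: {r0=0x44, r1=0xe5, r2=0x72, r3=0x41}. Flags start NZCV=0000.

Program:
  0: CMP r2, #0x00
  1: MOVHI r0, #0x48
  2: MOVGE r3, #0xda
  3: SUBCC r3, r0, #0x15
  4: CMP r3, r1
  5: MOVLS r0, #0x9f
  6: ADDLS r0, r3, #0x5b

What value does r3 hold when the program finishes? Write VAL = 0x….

VAL = 0xda

[0] flags=0010 → (cmp)
[1] flags=0010 HI?T → r0=0x48
[2] flags=0010 GE?T → r3=0xda
[3] flags=0010 CC?F → skip
[4] flags=1000 → (cmp)
[5] flags=1000 LS?T → r0=0x9f
[6] flags=1000 LS?T → r0=0x35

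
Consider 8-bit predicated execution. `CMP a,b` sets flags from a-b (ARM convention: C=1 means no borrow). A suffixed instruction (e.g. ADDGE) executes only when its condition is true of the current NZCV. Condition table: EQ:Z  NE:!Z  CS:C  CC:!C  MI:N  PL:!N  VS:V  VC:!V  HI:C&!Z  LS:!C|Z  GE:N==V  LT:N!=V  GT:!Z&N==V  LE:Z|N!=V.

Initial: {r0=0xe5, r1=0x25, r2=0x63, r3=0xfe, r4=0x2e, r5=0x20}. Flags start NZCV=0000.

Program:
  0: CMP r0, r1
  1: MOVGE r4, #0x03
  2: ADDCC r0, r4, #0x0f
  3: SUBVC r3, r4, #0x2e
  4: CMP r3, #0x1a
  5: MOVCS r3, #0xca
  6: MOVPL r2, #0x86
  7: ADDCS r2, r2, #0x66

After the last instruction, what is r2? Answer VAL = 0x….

[0] flags=1010 → (cmp)
[1] flags=1010 GE?F → skip
[2] flags=1010 CC?F → skip
[3] flags=1010 VC?T → r3=0x00
[4] flags=1000 → (cmp)
[5] flags=1000 CS?F → skip
[6] flags=1000 PL?F → skip
[7] flags=1000 CS?F → skip

VAL = 0x63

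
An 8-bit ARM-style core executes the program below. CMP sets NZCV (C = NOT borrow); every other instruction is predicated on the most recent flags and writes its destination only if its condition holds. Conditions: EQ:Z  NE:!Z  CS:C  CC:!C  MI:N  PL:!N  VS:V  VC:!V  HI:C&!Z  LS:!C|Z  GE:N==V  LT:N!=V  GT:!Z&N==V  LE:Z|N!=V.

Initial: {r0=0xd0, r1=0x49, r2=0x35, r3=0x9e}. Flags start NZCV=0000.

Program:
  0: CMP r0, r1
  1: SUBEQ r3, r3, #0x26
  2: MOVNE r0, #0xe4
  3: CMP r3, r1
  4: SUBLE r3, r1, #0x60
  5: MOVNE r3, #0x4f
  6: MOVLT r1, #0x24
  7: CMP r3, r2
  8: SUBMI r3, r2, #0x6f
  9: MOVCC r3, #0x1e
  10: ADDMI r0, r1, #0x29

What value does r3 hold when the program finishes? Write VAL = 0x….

[0] flags=1010 → (cmp)
[1] flags=1010 EQ?F → skip
[2] flags=1010 NE?T → r0=0xe4
[3] flags=0011 → (cmp)
[4] flags=0011 LE?T → r3=0xe9
[5] flags=0011 NE?T → r3=0x4f
[6] flags=0011 LT?T → r1=0x24
[7] flags=0010 → (cmp)
[8] flags=0010 MI?F → skip
[9] flags=0010 CC?F → skip
[10] flags=0010 MI?F → skip

VAL = 0x4f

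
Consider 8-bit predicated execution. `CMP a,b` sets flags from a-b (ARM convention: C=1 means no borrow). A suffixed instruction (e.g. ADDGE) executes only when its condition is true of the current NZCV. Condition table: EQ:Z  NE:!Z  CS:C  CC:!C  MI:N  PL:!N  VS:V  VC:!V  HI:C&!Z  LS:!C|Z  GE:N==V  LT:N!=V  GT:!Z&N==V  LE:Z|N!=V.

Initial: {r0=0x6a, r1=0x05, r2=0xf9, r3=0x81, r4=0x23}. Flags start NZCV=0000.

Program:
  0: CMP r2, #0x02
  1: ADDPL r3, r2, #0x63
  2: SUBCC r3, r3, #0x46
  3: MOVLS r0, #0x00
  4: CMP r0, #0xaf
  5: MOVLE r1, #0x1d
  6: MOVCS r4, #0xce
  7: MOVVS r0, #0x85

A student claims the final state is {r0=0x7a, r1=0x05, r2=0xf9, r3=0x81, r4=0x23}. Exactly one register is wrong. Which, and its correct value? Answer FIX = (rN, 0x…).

FIX = (r0, 0x85)

0: ✓ CMP  NZCV=1010
1: · ADDPL
2: · SUBCC
3: · MOVLS
4: ✓ CMP  NZCV=1001
5: · MOVLE
6: · MOVCS
7: ✓ MOVVS  r0←0x85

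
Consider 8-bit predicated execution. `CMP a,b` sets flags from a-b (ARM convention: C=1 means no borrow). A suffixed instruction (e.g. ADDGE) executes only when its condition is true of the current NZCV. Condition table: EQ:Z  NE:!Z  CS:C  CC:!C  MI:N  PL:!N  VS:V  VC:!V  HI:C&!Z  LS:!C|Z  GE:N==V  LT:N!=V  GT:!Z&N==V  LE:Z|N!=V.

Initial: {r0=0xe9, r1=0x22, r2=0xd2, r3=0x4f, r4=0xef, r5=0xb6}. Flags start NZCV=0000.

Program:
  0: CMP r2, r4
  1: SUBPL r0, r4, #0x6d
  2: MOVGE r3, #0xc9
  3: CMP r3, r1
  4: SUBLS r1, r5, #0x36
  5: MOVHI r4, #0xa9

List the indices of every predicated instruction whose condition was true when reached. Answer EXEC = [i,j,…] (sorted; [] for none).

EXEC = [5]

0: ✓ CMP  NZCV=1000
1: · SUBPL
2: · MOVGE
3: ✓ CMP  NZCV=0010
4: · SUBLS
5: ✓ MOVHI  r4←0xa9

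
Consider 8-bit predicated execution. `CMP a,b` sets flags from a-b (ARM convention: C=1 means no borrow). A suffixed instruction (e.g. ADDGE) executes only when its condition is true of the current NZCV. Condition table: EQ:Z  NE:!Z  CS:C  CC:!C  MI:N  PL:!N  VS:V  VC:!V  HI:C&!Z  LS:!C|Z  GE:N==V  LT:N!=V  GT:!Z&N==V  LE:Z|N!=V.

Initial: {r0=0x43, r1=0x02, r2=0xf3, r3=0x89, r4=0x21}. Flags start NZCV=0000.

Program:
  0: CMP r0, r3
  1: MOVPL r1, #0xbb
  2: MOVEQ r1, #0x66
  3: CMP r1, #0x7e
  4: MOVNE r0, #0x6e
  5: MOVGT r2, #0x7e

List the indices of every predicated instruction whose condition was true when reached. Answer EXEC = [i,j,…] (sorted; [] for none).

EXEC = [4]

[0] flags=1001 → (cmp)
[1] flags=1001 PL?F → skip
[2] flags=1001 EQ?F → skip
[3] flags=1000 → (cmp)
[4] flags=1000 NE?T → r0=0x6e
[5] flags=1000 GT?F → skip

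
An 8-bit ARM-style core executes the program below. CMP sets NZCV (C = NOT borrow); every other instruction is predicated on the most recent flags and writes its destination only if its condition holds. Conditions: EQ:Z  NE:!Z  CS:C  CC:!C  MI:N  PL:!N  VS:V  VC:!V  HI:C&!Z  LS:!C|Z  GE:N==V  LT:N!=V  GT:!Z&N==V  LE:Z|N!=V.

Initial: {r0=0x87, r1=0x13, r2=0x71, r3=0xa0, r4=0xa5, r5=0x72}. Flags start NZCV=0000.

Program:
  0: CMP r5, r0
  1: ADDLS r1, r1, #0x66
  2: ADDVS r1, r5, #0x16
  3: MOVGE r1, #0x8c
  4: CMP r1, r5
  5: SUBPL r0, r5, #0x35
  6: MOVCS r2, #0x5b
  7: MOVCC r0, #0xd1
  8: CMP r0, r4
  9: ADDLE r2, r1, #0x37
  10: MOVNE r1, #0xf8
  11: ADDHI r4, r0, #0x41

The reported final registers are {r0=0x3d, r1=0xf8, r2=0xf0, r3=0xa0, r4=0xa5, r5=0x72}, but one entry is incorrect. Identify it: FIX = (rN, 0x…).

FIX = (r2, 0x5b)

[0] flags=1001 → (cmp)
[1] flags=1001 LS?T → r1=0x79
[2] flags=1001 VS?T → r1=0x88
[3] flags=1001 GE?T → r1=0x8c
[4] flags=0011 → (cmp)
[5] flags=0011 PL?T → r0=0x3d
[6] flags=0011 CS?T → r2=0x5b
[7] flags=0011 CC?F → skip
[8] flags=1001 → (cmp)
[9] flags=1001 LE?F → skip
[10] flags=1001 NE?T → r1=0xf8
[11] flags=1001 HI?F → skip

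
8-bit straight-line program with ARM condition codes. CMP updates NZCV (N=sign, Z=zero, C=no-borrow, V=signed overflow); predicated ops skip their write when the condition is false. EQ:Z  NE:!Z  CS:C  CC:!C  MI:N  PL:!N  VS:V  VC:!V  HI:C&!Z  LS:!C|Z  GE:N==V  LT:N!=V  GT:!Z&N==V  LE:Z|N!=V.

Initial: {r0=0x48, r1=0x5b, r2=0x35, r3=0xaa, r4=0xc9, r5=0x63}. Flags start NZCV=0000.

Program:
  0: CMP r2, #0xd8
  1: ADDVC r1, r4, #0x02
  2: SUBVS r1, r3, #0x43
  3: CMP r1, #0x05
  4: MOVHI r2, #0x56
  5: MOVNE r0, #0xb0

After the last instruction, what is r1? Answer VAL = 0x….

VAL = 0xcb

0: ✓ CMP  NZCV=0000
1: ✓ ADDVC  r1←0xcb
2: · SUBVS
3: ✓ CMP  NZCV=1010
4: ✓ MOVHI  r2←0x56
5: ✓ MOVNE  r0←0xb0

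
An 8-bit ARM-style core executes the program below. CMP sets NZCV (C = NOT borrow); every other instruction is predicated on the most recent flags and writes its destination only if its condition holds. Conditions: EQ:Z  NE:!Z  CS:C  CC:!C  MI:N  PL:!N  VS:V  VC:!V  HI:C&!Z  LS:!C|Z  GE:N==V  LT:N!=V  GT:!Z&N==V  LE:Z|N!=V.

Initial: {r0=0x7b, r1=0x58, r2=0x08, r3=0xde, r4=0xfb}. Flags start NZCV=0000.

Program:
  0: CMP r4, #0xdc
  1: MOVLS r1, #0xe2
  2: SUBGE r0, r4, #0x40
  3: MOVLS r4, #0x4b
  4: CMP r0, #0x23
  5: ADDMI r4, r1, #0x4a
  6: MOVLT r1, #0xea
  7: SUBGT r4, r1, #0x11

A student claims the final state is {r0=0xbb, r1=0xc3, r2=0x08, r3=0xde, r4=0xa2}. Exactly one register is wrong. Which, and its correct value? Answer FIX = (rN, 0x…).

0: ✓ CMP  NZCV=0010
1: · MOVLS
2: ✓ SUBGE  r0←0xbb
3: · MOVLS
4: ✓ CMP  NZCV=1010
5: ✓ ADDMI  r4←0xa2
6: ✓ MOVLT  r1←0xea
7: · SUBGT

FIX = (r1, 0xea)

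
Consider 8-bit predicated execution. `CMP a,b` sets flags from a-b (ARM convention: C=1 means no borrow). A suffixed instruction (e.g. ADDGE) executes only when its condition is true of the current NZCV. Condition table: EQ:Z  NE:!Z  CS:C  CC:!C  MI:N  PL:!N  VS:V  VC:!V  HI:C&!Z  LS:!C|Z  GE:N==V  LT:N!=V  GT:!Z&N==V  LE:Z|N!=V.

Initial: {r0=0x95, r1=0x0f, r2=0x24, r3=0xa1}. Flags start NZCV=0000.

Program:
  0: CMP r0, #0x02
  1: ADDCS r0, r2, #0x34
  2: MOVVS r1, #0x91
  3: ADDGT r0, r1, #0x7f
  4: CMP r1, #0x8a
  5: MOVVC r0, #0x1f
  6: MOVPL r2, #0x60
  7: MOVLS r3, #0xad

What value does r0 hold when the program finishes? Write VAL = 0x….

[0] flags=1010 → (cmp)
[1] flags=1010 CS?T → r0=0x58
[2] flags=1010 VS?F → skip
[3] flags=1010 GT?F → skip
[4] flags=1001 → (cmp)
[5] flags=1001 VC?F → skip
[6] flags=1001 PL?F → skip
[7] flags=1001 LS?T → r3=0xad

VAL = 0x58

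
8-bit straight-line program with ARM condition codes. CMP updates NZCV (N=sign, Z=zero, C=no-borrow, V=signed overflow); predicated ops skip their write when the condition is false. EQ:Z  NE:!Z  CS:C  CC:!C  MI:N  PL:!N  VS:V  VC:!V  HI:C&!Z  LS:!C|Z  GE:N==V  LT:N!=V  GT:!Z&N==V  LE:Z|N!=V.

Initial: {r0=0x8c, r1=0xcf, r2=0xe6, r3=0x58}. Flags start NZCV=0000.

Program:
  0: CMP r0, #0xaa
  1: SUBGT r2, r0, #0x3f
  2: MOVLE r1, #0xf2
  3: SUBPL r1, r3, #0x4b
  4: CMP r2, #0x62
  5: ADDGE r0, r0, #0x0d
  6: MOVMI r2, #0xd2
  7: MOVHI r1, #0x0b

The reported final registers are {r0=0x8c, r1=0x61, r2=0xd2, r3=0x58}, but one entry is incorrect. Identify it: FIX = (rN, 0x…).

[0] flags=1000 → (cmp)
[1] flags=1000 GT?F → skip
[2] flags=1000 LE?T → r1=0xf2
[3] flags=1000 PL?F → skip
[4] flags=1010 → (cmp)
[5] flags=1010 GE?F → skip
[6] flags=1010 MI?T → r2=0xd2
[7] flags=1010 HI?T → r1=0x0b

FIX = (r1, 0x0b)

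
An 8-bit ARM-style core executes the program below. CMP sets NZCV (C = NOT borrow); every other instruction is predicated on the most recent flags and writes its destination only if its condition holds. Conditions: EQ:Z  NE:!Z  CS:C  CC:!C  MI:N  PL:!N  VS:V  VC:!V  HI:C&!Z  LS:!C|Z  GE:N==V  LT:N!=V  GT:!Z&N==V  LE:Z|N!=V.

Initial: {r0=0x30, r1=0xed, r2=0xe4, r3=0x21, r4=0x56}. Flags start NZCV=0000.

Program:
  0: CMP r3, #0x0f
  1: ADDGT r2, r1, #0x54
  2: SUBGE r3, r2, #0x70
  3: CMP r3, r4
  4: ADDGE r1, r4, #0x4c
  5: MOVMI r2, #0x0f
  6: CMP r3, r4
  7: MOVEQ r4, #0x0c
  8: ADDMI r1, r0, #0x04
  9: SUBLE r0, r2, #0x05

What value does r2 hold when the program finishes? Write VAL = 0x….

VAL = 0x41

[0] flags=0010 → (cmp)
[1] flags=0010 GT?T → r2=0x41
[2] flags=0010 GE?T → r3=0xd1
[3] flags=0011 → (cmp)
[4] flags=0011 GE?F → skip
[5] flags=0011 MI?F → skip
[6] flags=0011 → (cmp)
[7] flags=0011 EQ?F → skip
[8] flags=0011 MI?F → skip
[9] flags=0011 LE?T → r0=0x3c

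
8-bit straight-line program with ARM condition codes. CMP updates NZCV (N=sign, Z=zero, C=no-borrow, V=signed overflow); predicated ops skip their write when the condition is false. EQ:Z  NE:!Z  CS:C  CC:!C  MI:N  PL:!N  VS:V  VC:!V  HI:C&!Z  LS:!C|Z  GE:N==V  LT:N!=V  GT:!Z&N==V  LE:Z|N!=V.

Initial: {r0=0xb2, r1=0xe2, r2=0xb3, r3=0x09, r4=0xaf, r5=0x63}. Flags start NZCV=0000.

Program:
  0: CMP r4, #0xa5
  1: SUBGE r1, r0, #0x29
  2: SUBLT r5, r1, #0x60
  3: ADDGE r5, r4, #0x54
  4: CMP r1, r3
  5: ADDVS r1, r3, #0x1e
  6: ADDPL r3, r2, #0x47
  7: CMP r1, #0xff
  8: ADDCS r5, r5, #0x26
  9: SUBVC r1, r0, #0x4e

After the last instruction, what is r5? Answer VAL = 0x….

VAL = 0x03

[0] flags=0010 → (cmp)
[1] flags=0010 GE?T → r1=0x89
[2] flags=0010 LT?F → skip
[3] flags=0010 GE?T → r5=0x03
[4] flags=1010 → (cmp)
[5] flags=1010 VS?F → skip
[6] flags=1010 PL?F → skip
[7] flags=1000 → (cmp)
[8] flags=1000 CS?F → skip
[9] flags=1000 VC?T → r1=0x64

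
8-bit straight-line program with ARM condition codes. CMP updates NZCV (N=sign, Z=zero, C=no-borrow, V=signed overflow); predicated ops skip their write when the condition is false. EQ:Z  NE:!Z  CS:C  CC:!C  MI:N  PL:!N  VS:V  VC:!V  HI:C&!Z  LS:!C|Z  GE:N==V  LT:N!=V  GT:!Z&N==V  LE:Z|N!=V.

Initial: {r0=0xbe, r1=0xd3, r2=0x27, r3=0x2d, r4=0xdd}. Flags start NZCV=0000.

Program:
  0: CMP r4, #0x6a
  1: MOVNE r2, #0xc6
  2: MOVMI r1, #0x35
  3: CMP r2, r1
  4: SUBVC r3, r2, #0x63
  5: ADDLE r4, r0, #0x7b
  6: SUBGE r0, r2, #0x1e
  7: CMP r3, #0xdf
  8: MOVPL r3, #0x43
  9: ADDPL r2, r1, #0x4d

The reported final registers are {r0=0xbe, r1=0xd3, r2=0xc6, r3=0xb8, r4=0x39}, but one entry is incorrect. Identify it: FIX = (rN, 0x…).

FIX = (r3, 0x63)

[0] flags=0011 → (cmp)
[1] flags=0011 NE?T → r2=0xc6
[2] flags=0011 MI?F → skip
[3] flags=1000 → (cmp)
[4] flags=1000 VC?T → r3=0x63
[5] flags=1000 LE?T → r4=0x39
[6] flags=1000 GE?F → skip
[7] flags=1001 → (cmp)
[8] flags=1001 PL?F → skip
[9] flags=1001 PL?F → skip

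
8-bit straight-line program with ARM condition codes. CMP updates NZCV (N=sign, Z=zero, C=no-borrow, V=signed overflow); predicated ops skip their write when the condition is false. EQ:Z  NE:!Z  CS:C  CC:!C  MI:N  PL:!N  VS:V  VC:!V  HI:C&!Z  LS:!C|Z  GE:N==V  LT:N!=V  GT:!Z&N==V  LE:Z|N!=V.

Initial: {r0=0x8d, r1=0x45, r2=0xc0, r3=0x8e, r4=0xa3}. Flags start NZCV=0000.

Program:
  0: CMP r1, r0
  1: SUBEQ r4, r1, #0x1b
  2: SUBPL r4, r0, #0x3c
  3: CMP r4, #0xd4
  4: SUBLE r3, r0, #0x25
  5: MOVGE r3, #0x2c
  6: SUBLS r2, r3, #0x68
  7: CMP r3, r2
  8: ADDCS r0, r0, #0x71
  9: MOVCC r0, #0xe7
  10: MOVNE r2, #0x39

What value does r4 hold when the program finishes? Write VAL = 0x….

VAL = 0xa3

0: ✓ CMP  NZCV=1001
1: · SUBEQ
2: · SUBPL
3: ✓ CMP  NZCV=1000
4: ✓ SUBLE  r3←0x68
5: · MOVGE
6: ✓ SUBLS  r2←0x00
7: ✓ CMP  NZCV=0010
8: ✓ ADDCS  r0←0xfe
9: · MOVCC
10: ✓ MOVNE  r2←0x39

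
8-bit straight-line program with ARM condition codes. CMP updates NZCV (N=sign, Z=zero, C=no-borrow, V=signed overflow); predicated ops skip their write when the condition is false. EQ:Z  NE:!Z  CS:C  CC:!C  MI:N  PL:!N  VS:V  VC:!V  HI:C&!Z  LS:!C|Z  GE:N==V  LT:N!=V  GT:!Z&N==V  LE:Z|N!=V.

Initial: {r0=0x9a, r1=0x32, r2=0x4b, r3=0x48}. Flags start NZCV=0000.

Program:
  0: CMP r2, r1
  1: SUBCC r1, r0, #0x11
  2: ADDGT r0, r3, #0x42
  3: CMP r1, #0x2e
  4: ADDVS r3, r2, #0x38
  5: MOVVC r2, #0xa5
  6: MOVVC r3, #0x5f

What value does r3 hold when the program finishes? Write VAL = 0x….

VAL = 0x5f

0: ✓ CMP  NZCV=0010
1: · SUBCC
2: ✓ ADDGT  r0←0x8a
3: ✓ CMP  NZCV=0010
4: · ADDVS
5: ✓ MOVVC  r2←0xa5
6: ✓ MOVVC  r3←0x5f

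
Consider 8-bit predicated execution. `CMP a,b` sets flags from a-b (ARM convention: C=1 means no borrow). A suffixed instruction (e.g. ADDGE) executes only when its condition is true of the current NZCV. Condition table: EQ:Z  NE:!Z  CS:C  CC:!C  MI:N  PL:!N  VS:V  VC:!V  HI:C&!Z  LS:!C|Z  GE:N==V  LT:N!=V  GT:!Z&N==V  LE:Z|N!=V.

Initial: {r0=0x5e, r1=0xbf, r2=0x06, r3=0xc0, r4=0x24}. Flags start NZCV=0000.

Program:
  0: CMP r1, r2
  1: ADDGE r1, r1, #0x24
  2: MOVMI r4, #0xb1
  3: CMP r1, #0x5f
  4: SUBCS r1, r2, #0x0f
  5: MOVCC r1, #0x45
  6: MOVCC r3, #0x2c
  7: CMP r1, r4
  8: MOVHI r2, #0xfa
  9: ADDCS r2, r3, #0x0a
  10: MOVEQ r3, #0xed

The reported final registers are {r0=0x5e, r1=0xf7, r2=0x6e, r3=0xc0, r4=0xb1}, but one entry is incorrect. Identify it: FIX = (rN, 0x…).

FIX = (r2, 0xca)

[0] flags=1010 → (cmp)
[1] flags=1010 GE?F → skip
[2] flags=1010 MI?T → r4=0xb1
[3] flags=0011 → (cmp)
[4] flags=0011 CS?T → r1=0xf7
[5] flags=0011 CC?F → skip
[6] flags=0011 CC?F → skip
[7] flags=0010 → (cmp)
[8] flags=0010 HI?T → r2=0xfa
[9] flags=0010 CS?T → r2=0xca
[10] flags=0010 EQ?F → skip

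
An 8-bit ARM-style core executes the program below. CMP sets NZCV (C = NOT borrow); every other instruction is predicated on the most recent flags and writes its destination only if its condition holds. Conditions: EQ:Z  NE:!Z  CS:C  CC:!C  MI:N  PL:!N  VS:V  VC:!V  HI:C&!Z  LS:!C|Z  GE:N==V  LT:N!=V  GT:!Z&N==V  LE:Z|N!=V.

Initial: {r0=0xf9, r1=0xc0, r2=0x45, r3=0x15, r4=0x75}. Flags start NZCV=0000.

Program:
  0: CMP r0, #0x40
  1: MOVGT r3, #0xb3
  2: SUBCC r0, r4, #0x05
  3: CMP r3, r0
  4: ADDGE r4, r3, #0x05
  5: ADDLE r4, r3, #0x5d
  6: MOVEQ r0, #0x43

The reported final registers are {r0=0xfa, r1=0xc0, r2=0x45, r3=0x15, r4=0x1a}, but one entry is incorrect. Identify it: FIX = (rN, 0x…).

0: ✓ CMP  NZCV=1010
1: · MOVGT
2: · SUBCC
3: ✓ CMP  NZCV=0000
4: ✓ ADDGE  r4←0x1a
5: · ADDLE
6: · MOVEQ

FIX = (r0, 0xf9)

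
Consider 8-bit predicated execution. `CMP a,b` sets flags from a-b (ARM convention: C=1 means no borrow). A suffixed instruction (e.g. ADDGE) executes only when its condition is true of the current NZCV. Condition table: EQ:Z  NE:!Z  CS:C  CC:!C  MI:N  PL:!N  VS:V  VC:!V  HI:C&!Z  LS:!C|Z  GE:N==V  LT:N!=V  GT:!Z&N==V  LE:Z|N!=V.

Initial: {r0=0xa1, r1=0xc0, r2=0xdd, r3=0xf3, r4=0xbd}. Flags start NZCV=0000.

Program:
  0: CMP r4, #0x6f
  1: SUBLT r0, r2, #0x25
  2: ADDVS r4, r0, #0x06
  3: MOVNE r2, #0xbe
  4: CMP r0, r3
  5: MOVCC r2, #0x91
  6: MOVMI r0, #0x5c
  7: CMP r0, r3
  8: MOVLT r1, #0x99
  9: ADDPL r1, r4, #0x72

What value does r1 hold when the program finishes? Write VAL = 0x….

[0] flags=0011 → (cmp)
[1] flags=0011 LT?T → r0=0xb8
[2] flags=0011 VS?T → r4=0xbe
[3] flags=0011 NE?T → r2=0xbe
[4] flags=1000 → (cmp)
[5] flags=1000 CC?T → r2=0x91
[6] flags=1000 MI?T → r0=0x5c
[7] flags=0000 → (cmp)
[8] flags=0000 LT?F → skip
[9] flags=0000 PL?T → r1=0x30

VAL = 0x30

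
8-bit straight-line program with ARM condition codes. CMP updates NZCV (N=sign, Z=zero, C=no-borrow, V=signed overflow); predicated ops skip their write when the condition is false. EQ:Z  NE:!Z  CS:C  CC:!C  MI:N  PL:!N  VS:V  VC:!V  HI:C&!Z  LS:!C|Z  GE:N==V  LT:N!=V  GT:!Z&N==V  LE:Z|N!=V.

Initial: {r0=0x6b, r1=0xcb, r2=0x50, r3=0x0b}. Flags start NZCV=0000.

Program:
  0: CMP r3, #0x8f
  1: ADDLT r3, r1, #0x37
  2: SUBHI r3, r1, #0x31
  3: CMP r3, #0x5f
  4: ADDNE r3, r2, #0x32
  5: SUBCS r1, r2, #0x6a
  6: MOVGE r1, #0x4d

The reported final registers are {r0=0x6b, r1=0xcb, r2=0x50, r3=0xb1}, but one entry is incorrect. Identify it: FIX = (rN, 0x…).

FIX = (r3, 0x82)

[0] flags=0000 → (cmp)
[1] flags=0000 LT?F → skip
[2] flags=0000 HI?F → skip
[3] flags=1000 → (cmp)
[4] flags=1000 NE?T → r3=0x82
[5] flags=1000 CS?F → skip
[6] flags=1000 GE?F → skip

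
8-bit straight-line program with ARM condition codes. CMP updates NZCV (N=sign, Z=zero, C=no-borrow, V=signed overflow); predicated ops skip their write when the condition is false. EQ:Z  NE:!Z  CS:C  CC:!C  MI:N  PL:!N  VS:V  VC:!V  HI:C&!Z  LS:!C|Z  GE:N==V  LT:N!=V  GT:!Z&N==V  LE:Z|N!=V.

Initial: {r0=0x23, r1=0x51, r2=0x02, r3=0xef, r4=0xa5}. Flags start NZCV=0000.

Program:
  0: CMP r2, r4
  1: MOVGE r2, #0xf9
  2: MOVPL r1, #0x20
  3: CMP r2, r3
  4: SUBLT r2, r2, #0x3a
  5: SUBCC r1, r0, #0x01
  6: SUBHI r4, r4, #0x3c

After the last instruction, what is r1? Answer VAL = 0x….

[0] flags=0000 → (cmp)
[1] flags=0000 GE?T → r2=0xf9
[2] flags=0000 PL?T → r1=0x20
[3] flags=0010 → (cmp)
[4] flags=0010 LT?F → skip
[5] flags=0010 CC?F → skip
[6] flags=0010 HI?T → r4=0x69

VAL = 0x20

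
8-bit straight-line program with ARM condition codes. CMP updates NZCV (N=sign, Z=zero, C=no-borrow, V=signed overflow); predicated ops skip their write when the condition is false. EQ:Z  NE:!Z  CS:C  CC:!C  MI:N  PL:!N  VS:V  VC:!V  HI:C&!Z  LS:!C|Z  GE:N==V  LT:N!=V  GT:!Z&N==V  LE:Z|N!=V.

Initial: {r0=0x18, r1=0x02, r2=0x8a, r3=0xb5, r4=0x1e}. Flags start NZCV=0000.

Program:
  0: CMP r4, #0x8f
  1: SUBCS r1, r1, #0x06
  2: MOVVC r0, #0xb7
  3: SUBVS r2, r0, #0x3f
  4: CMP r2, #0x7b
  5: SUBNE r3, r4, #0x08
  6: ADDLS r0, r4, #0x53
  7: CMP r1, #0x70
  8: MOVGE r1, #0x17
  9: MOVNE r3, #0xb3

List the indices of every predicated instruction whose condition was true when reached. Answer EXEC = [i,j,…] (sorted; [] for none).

[0] flags=1001 → (cmp)
[1] flags=1001 CS?F → skip
[2] flags=1001 VC?F → skip
[3] flags=1001 VS?T → r2=0xd9
[4] flags=0011 → (cmp)
[5] flags=0011 NE?T → r3=0x16
[6] flags=0011 LS?F → skip
[7] flags=1000 → (cmp)
[8] flags=1000 GE?F → skip
[9] flags=1000 NE?T → r3=0xb3

EXEC = [3,5,9]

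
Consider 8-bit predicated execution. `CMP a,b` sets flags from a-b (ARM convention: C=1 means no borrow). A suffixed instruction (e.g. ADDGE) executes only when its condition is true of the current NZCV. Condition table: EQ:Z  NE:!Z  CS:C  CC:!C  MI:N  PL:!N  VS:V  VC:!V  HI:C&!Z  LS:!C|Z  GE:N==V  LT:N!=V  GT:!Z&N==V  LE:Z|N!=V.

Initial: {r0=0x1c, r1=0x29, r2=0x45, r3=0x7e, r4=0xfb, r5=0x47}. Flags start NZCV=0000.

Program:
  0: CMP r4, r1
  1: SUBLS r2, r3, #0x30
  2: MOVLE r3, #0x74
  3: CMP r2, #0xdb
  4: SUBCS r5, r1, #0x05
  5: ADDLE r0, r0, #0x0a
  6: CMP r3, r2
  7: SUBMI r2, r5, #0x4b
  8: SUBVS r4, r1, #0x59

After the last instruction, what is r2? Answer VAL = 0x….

0: ✓ CMP  NZCV=1010
1: · SUBLS
2: ✓ MOVLE  r3←0x74
3: ✓ CMP  NZCV=0000
4: · SUBCS
5: · ADDLE
6: ✓ CMP  NZCV=0010
7: · SUBMI
8: · SUBVS

VAL = 0x45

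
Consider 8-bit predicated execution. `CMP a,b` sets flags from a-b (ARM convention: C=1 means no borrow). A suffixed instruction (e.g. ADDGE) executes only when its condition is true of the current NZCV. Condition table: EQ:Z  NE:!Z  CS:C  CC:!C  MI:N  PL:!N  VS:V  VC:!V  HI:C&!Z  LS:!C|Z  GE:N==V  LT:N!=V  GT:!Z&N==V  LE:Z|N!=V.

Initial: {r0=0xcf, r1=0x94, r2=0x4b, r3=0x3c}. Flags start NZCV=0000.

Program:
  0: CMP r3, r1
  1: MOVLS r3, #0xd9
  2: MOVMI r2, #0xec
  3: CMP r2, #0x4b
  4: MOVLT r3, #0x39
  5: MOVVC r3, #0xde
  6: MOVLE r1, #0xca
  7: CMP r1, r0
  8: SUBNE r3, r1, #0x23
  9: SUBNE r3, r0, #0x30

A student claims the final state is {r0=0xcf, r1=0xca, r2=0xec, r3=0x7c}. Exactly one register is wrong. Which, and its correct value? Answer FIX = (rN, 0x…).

FIX = (r3, 0x9f)

0: ✓ CMP  NZCV=1001
1: ✓ MOVLS  r3←0xd9
2: ✓ MOVMI  r2←0xec
3: ✓ CMP  NZCV=1010
4: ✓ MOVLT  r3←0x39
5: ✓ MOVVC  r3←0xde
6: ✓ MOVLE  r1←0xca
7: ✓ CMP  NZCV=1000
8: ✓ SUBNE  r3←0xa7
9: ✓ SUBNE  r3←0x9f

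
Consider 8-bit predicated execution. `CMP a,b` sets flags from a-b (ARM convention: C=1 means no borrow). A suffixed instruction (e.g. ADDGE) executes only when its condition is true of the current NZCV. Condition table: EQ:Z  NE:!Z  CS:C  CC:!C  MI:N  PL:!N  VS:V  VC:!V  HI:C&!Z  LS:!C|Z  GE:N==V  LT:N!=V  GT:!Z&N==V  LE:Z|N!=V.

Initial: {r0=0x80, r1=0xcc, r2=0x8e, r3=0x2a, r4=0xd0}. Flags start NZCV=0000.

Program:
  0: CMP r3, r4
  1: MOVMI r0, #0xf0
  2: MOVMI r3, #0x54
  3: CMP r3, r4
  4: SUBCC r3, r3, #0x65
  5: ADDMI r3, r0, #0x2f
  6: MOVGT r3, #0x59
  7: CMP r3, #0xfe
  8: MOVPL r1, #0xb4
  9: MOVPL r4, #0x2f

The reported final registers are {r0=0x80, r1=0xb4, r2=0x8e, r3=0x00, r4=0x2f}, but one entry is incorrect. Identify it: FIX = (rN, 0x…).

FIX = (r3, 0x59)

[0] flags=0000 → (cmp)
[1] flags=0000 MI?F → skip
[2] flags=0000 MI?F → skip
[3] flags=0000 → (cmp)
[4] flags=0000 CC?T → r3=0xc5
[5] flags=0000 MI?F → skip
[6] flags=0000 GT?T → r3=0x59
[7] flags=0000 → (cmp)
[8] flags=0000 PL?T → r1=0xb4
[9] flags=0000 PL?T → r4=0x2f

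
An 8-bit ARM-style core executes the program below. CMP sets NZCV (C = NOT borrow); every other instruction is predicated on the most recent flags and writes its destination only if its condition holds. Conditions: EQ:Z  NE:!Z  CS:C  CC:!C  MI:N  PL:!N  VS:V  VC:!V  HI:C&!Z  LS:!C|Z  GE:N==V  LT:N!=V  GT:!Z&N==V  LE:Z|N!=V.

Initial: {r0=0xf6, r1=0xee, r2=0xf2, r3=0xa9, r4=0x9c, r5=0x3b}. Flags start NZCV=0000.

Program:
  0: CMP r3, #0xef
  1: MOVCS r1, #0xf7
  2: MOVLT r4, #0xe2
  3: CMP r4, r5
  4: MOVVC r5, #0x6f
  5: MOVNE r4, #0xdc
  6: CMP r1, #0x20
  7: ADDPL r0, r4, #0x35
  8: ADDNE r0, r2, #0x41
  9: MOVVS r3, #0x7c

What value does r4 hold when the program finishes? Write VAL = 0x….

0: ✓ CMP  NZCV=1000
1: · MOVCS
2: ✓ MOVLT  r4←0xe2
3: ✓ CMP  NZCV=1010
4: ✓ MOVVC  r5←0x6f
5: ✓ MOVNE  r4←0xdc
6: ✓ CMP  NZCV=1010
7: · ADDPL
8: ✓ ADDNE  r0←0x33
9: · MOVVS

VAL = 0xdc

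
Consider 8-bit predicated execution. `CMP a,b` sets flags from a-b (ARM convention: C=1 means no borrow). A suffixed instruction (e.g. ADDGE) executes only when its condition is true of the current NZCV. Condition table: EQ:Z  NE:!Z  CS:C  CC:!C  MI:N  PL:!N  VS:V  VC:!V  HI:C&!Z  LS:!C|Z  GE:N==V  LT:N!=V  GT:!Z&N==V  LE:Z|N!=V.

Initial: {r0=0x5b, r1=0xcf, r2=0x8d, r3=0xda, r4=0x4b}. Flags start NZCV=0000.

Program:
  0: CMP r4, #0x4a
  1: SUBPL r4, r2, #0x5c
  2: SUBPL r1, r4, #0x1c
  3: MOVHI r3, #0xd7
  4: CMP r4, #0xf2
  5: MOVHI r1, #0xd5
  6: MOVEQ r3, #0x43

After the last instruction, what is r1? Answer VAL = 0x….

[0] flags=0010 → (cmp)
[1] flags=0010 PL?T → r4=0x31
[2] flags=0010 PL?T → r1=0x15
[3] flags=0010 HI?T → r3=0xd7
[4] flags=0000 → (cmp)
[5] flags=0000 HI?F → skip
[6] flags=0000 EQ?F → skip

VAL = 0x15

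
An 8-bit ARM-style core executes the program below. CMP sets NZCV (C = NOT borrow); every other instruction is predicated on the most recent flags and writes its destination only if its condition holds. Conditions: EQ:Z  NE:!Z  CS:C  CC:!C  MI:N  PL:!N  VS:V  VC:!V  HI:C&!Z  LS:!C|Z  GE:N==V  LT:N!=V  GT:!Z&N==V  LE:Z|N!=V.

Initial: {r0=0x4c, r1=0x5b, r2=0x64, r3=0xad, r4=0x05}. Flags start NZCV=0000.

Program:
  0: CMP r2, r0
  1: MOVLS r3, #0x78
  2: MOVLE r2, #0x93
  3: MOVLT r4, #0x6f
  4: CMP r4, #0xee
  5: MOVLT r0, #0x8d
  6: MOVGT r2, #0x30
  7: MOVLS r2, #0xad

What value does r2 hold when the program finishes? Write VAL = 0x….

0: ✓ CMP  NZCV=0010
1: · MOVLS
2: · MOVLE
3: · MOVLT
4: ✓ CMP  NZCV=0000
5: · MOVLT
6: ✓ MOVGT  r2←0x30
7: ✓ MOVLS  r2←0xad

VAL = 0xad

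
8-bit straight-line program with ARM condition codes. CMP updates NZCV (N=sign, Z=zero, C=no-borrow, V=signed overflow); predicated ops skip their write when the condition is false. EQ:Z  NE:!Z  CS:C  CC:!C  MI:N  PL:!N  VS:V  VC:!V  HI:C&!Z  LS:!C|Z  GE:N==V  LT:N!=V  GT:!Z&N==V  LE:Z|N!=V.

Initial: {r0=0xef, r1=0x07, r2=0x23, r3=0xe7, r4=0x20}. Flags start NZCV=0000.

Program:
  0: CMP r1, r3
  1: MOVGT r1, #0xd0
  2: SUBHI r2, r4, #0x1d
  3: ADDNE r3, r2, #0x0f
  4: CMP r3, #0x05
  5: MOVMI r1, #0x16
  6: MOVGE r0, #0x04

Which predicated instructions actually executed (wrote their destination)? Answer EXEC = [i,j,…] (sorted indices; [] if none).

0: ✓ CMP  NZCV=0000
1: ✓ MOVGT  r1←0xd0
2: · SUBHI
3: ✓ ADDNE  r3←0x32
4: ✓ CMP  NZCV=0010
5: · MOVMI
6: ✓ MOVGE  r0←0x04

EXEC = [1,3,6]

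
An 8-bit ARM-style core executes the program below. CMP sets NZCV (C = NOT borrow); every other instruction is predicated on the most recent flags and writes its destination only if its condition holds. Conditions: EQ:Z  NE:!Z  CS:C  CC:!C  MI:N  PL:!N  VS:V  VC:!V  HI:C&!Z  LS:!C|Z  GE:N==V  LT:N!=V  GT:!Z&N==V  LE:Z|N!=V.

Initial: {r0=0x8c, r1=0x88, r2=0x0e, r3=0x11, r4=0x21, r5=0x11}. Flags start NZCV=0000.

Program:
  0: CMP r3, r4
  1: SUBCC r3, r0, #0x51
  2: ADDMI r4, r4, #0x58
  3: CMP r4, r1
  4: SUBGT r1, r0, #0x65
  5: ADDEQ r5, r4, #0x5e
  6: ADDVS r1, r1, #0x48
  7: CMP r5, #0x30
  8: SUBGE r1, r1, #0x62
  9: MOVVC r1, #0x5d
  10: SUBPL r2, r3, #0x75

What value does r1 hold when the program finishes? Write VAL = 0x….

0: ✓ CMP  NZCV=1000
1: ✓ SUBCC  r3←0x3b
2: ✓ ADDMI  r4←0x79
3: ✓ CMP  NZCV=1001
4: ✓ SUBGT  r1←0x27
5: · ADDEQ
6: ✓ ADDVS  r1←0x6f
7: ✓ CMP  NZCV=1000
8: · SUBGE
9: ✓ MOVVC  r1←0x5d
10: · SUBPL

VAL = 0x5d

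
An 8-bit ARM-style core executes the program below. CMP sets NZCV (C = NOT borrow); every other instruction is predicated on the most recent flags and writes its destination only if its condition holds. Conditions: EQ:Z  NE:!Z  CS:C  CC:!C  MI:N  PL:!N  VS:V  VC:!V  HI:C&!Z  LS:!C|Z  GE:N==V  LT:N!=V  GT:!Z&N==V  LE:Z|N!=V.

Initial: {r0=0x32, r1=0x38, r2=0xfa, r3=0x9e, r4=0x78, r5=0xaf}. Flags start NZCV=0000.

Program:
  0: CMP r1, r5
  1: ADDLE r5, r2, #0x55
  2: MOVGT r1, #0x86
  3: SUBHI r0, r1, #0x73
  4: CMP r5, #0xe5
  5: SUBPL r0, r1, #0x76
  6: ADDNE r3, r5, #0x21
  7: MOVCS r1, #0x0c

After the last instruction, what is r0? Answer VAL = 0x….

VAL = 0x32

[0] flags=1001 → (cmp)
[1] flags=1001 LE?F → skip
[2] flags=1001 GT?T → r1=0x86
[3] flags=1001 HI?F → skip
[4] flags=1000 → (cmp)
[5] flags=1000 PL?F → skip
[6] flags=1000 NE?T → r3=0xd0
[7] flags=1000 CS?F → skip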